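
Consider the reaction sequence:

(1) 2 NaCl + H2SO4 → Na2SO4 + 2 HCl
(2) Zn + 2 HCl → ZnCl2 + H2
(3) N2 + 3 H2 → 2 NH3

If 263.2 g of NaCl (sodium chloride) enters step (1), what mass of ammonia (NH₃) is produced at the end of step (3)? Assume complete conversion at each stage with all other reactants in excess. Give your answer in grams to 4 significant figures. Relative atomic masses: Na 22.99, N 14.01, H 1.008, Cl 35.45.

M(NaCl) = 22.99 + 35.45 = 58.44 g/mol.
M(NH3) = 14.01 + 3(1.008) = 17.034 g/mol.
n(NaCl) = 263.2 / 58.44 = 4.5038 mol.
Reaction (1): NaCl→HCl ratio 2:2 ⇒ n(HCl) = 4.5038 mol.
Reaction (2): HCl→H2 ratio 2:1 ⇒ n(H2) = 2.2519 mol.
Reaction (3): H2→NH3 ratio 3:2 ⇒ n(NH3) = 1.5013 mol.
Mass of NH3 = 1.5013 × 17.034 = 25.572 g.

25.57 g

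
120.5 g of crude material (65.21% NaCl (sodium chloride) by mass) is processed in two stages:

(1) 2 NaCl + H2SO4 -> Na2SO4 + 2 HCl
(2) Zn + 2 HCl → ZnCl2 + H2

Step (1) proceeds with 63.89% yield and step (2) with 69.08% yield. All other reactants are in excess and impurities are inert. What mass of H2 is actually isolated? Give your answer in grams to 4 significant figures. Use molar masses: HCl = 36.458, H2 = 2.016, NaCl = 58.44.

0.5982 g

Pure NaCl = 120.5 × 0.6521 = 78.578 g.
n(NaCl) = 78.578 / 58.44 = 1.3446 mol.
Step 1 (NaCl:HCl = 2:2): theoretical n(HCl) = 1.3446 mol; at 63.89% yield, n(HCl) = 0.85906 mol.
Step 2 (HCl:H2 = 2:1): theoretical n(H2) = 0.42953 mol, so theoretical mass = 0.42953 × 2.016 = 0.86593 g.
At 69.08% yield, actual mass of H2 = 0.86593 × 0.6908 = 0.59819 g.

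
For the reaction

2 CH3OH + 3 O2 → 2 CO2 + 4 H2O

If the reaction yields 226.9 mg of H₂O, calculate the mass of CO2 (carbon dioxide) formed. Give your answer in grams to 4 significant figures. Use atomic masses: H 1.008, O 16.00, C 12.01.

M(H2O) = 2(1.008) + 16.00 = 18.016 g/mol.
M(CO2) = 12.01 + 2(16.00) = 44.01 g/mol.
Convert: 226.9 mg = 0.22690 g.
n(H2O) = 0.22690 g / 18.016 g/mol = 0.012594 mol.
From the equation the H2O:CO2 mole ratio is 4:2, so n(CO2) = 0.012594 × 2/4 = 0.0062972 mol.
Mass of CO2 = 0.0062972 mol × 44.01 g/mol = 0.27714 g.

0.2771 g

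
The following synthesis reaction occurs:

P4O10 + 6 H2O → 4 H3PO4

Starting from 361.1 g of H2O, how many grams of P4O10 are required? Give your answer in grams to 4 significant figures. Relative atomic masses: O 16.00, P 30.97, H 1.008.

M(H2O) = 2(1.008) + 16.00 = 18.016 g/mol.
M(P4O10) = 4(30.97) + 10(16.00) = 283.88 g/mol.
n(H2O) = 361.10 g / 18.016 g/mol = 20.043 mol.
From the equation the H2O:P4O10 mole ratio is 6:1, so n(P4O10) = 20.043 × 1/6 = 3.3405 mol.
Mass of P4O10 = 3.3405 mol × 283.88 g/mol = 948.32 g.

948.3 g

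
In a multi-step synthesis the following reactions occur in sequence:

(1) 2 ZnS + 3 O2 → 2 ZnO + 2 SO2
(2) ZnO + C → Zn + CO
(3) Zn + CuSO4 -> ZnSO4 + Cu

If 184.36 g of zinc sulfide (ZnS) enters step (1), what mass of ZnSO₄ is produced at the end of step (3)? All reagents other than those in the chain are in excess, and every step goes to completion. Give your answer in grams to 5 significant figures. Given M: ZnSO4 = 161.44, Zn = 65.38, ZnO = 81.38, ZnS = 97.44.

305.45 g

n(ZnS) = 184.36 / 97.44 = 1.89204 mol.
Reaction (1): ZnS→ZnO ratio 2:2 ⇒ n(ZnO) = 1.89204 mol.
Reaction (2): ZnO→Zn ratio 1:1 ⇒ n(Zn) = 1.89204 mol.
Reaction (3): Zn→ZnSO4 ratio 1:1 ⇒ n(ZnSO4) = 1.89204 mol.
Mass of ZnSO4 = 1.89204 × 161.44 = 305.450 g.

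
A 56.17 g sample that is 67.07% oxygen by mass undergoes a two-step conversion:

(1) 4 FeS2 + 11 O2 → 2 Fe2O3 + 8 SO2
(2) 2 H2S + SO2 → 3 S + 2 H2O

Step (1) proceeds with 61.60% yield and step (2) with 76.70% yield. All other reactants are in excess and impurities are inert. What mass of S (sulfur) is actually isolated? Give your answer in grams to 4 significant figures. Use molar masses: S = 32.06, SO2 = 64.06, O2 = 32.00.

38.91 g

Pure O2 = 56.17 × 0.6707 = 37.673 g.
n(O2) = 37.673 / 32.00 = 1.1773 mol.
Step 1 (O2:SO2 = 11:8): theoretical n(SO2) = 0.85621 mol; at 61.60% yield, n(SO2) = 0.52743 mol.
Step 2 (SO2:S = 1:3): theoretical n(S) = 1.5823 mol, so theoretical mass = 1.5823 × 32.06 = 50.728 g.
At 76.70% yield, actual mass of S = 50.728 × 0.7670 = 38.908 g.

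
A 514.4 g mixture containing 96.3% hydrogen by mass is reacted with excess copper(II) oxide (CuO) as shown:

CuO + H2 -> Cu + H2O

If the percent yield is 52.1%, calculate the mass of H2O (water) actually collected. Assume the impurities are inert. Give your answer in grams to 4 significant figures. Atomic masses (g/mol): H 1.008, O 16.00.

Pure H2 available = 514.4 g × 0.963 = 495.37 g.
M(H2) = 2(1.008) = 2.016 g/mol.
M(H2O) = 2(1.008) + 16.00 = 18.016 g/mol.
n(H2) = 495.37 g / 2.016 g/mol = 245.72 mol.
From the equation the H2:H2O mole ratio is 1:1, so n(H2O) = 245.72 × 1/1 = 245.72 mol.
Mass of H2O = 245.72 mol × 18.016 g/mol = 4426.9 g.
Actual mass collected = 4426.9 g × 0.521 = 2306.4 g.

2306 g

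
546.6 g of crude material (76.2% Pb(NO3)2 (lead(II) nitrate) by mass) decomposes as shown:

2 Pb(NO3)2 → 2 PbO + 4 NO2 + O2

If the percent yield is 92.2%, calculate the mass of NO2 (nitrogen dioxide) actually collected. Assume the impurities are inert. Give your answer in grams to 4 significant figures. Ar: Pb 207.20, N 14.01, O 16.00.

Pure Pb(NO3)2 available = 546.6 g × 0.762 = 416.51 g.
M(Pb(NO3)2) = 207.20 + 2(14.01) + 6(16.00) = 331.22 g/mol.
M(NO2) = 14.01 + 2(16.00) = 46.01 g/mol.
n(Pb(NO3)2) = 416.51 g / 331.22 g/mol = 1.2575 mol.
From the equation the Pb(NO3)2:NO2 mole ratio is 2:4, so n(NO2) = 1.2575 × 4/2 = 2.5150 mol.
Mass of NO2 = 2.5150 mol × 46.01 g/mol = 115.72 g.
Actual mass collected = 115.72 g × 0.922 = 106.69 g.

106.7 g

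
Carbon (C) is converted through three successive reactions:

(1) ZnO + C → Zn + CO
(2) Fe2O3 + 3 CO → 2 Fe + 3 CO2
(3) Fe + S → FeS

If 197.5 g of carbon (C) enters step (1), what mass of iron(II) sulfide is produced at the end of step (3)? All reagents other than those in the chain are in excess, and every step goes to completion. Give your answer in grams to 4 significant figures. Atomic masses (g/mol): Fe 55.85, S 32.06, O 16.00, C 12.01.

M(C) = 12.01 g/mol.
M(FeS) = 55.85 + 32.06 = 87.91 g/mol.
n(C) = 197.5 / 12.01 = 16.445 mol.
Reaction (1): C→CO ratio 1:1 ⇒ n(CO) = 16.445 mol.
Reaction (2): CO→Fe ratio 3:2 ⇒ n(Fe) = 10.963 mol.
Reaction (3): Fe→FeS ratio 1:1 ⇒ n(FeS) = 10.963 mol.
Mass of FeS = 10.963 × 87.91 = 963.76 g.

963.8 g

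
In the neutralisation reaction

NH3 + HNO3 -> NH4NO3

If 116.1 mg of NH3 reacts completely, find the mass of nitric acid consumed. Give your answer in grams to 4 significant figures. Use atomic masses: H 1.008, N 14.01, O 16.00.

0.4295 g

M(NH3) = 14.01 + 3(1.008) = 17.034 g/mol.
M(HNO3) = 1.008 + 14.01 + 3(16.00) = 63.018 g/mol.
Convert: 116.1 mg = 0.11610 g.
n(NH3) = 0.11610 g / 17.034 g/mol = 0.0068158 mol.
From the equation the NH3:HNO3 mole ratio is 1:1, so n(HNO3) = 0.0068158 × 1/1 = 0.0068158 mol.
Mass of HNO3 = 0.0068158 mol × 63.018 g/mol = 0.42952 g.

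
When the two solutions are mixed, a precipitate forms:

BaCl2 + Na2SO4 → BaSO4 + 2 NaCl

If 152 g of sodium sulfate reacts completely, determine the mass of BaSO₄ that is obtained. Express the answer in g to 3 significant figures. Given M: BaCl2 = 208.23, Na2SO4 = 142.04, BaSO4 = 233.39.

n(Na2SO4) = 152.0 g / 142.04 g/mol = 1.070 mol.
From the equation the Na2SO4:BaSO4 mole ratio is 1:1, so n(BaSO4) = 1.070 × 1/1 = 1.070 mol.
Mass of BaSO4 = 1.070 mol × 233.39 g/mol = 249.8 g.

250 g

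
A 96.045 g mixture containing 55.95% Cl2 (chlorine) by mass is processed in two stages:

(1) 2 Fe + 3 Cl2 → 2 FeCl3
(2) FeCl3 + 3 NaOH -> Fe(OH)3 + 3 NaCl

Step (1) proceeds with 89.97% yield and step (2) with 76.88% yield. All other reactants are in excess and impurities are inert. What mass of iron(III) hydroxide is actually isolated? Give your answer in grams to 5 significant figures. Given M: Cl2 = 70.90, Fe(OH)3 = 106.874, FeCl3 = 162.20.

37.353 g

Pure Cl2 = 96.045 × 0.5595 = 53.7372 g.
n(Cl2) = 53.7372 / 70.90 = 0.757929 mol.
Step 1 (Cl2:FeCl3 = 3:2): theoretical n(FeCl3) = 0.505286 mol; at 89.97% yield, n(FeCl3) = 0.454606 mol.
Step 2 (FeCl3:Fe(OH)3 = 1:1): theoretical n(Fe(OH)3) = 0.454606 mol, so theoretical mass = 0.454606 × 106.874 = 48.5856 g.
At 76.88% yield, actual mass of Fe(OH)3 = 48.5856 × 0.7688 = 37.3526 g.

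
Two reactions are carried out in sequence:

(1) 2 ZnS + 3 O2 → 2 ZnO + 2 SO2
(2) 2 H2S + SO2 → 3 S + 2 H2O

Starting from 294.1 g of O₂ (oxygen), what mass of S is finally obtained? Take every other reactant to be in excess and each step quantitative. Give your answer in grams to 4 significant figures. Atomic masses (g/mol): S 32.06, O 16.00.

589.3 g

M(O2) = 2(16.00) = 32.00 g/mol.
M(S) = 32.06 g/mol.
n(O2) = 294.10 / 32.00 = 9.1906 mol.
Step 1 gives a 3:2 ratio of O2 to SO2, so n(SO2) = 6.1271 mol.
In step 2 the SO2:S ratio is 1:3, so n(S) = 18.381 mol.
Mass of S = 18.381 × 32.06 = 589.30 g.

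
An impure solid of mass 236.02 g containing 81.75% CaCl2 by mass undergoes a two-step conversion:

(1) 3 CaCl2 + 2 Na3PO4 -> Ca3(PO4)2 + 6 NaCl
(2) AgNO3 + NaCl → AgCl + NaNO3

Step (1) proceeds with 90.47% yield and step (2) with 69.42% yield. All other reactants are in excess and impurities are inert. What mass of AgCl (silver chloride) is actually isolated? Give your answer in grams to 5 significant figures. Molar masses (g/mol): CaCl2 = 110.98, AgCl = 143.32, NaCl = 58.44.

312.98 g

Pure CaCl2 = 236.02 × 0.8175 = 192.946 g.
n(CaCl2) = 192.946 / 110.98 = 1.73857 mol.
Step 1 (CaCl2:NaCl = 3:6): theoretical n(NaCl) = 3.47714 mol; at 90.47% yield, n(NaCl) = 3.14577 mol.
Step 2 (NaCl:AgCl = 1:1): theoretical n(AgCl) = 3.14577 mol, so theoretical mass = 3.14577 × 143.32 = 450.851 g.
At 69.42% yield, actual mass of AgCl = 450.851 × 0.6942 = 312.981 g.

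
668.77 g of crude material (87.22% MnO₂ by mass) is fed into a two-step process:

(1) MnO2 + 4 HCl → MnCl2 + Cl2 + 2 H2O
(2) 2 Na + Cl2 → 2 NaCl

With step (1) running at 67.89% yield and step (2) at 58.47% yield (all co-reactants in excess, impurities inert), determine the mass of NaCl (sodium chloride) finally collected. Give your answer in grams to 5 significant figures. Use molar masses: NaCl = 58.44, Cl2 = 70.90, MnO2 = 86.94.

311.28 g

Pure MnO2 = 668.77 × 0.8722 = 583.301 g.
n(MnO2) = 583.301 / 86.94 = 6.70924 mol.
Step 1 (MnO2:Cl2 = 1:1): theoretical n(Cl2) = 6.70924 mol; at 67.89% yield, n(Cl2) = 4.55490 mol.
Step 2 (Cl2:NaCl = 1:2): theoretical n(NaCl) = 9.10980 mol, so theoretical mass = 9.10980 × 58.44 = 532.377 g.
At 58.47% yield, actual mass of NaCl = 532.377 × 0.5847 = 311.281 g.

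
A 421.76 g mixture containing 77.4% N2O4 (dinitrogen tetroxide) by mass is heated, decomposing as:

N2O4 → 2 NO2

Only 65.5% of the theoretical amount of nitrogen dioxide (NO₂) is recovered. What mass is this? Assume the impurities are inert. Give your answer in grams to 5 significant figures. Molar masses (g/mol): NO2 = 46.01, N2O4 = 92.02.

213.82 g

Pure N2O4 available = 421.76 g × 0.774 = 326.442 g.
n(N2O4) = 326.442 g / 92.02 g/mol = 3.54751 mol.
From the equation the N2O4:NO2 mole ratio is 1:2, so n(NO2) = 3.54751 × 2/1 = 7.09503 mol.
Mass of NO2 = 7.09503 mol × 46.01 g/mol = 326.442 g.
Actual mass collected = 326.442 g × 0.655 = 213.820 g.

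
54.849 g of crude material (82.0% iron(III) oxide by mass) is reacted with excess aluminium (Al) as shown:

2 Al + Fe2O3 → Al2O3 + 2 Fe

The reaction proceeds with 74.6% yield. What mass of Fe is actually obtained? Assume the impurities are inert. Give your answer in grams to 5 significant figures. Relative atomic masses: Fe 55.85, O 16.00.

23.468 g

Pure Fe2O3 available = 54.849 g × 0.820 = 44.9762 g.
M(Fe2O3) = 2(55.85) + 3(16.00) = 159.70 g/mol.
M(Fe) = 55.85 g/mol.
n(Fe2O3) = 44.9762 g / 159.70 g/mol = 0.281629 mol.
From the equation the Fe2O3:Fe mole ratio is 1:2, so n(Fe) = 0.281629 × 2/1 = 0.563258 mol.
Mass of Fe = 0.563258 mol × 55.85 g/mol = 31.4580 g.
Actual mass collected = 31.4580 g × 0.746 = 23.4677 g.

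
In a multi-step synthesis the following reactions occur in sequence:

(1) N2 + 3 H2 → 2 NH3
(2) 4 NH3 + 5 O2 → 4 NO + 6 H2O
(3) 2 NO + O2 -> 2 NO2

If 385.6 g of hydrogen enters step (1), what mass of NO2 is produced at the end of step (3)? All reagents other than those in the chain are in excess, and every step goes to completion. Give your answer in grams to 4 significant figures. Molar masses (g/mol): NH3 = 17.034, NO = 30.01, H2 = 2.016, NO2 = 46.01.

5867 g

n(H2) = 385.6 / 2.016 = 191.27 mol.
Reaction (1): H2→NH3 ratio 3:2 ⇒ n(NH3) = 127.51 mol.
Reaction (2): NH3→NO ratio 4:4 ⇒ n(NO) = 127.51 mol.
Reaction (3): NO→NO2 ratio 2:2 ⇒ n(NO2) = 127.51 mol.
Mass of NO2 = 127.51 × 46.01 = 5866.9 g.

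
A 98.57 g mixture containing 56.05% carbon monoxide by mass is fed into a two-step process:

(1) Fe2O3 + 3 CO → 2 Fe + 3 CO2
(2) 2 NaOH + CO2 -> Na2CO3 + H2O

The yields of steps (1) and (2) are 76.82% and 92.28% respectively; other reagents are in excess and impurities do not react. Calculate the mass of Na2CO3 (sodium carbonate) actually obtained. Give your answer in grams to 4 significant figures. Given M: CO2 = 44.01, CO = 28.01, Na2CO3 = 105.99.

148.2 g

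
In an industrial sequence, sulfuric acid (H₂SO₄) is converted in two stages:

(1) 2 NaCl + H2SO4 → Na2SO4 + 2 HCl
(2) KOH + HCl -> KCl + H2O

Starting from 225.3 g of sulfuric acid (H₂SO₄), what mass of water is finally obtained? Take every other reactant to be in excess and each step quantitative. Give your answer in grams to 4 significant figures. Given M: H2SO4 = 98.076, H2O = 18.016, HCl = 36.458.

n(H2SO4) = 225.30 / 98.076 = 2.2972 mol.
Step 1 gives a 1:2 ratio of H2SO4 to HCl, so n(HCl) = 4.5944 mol.
In step 2 the HCl:H2O ratio is 1:1, so n(H2O) = 4.5944 mol.
Mass of H2O = 4.5944 × 18.016 = 82.773 g.

82.77 g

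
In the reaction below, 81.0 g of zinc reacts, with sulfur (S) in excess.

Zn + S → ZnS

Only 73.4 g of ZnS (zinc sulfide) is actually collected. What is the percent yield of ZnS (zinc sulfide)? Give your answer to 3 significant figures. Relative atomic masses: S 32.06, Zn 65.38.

M(Zn) = 65.38 g/mol.
M(ZnS) = 65.38 + 32.06 = 97.44 g/mol.
n(Zn) = 81.00 g / 65.38 g/mol = 1.239 mol.
From the equation the Zn:ZnS mole ratio is 1:1, so n(ZnS) = 1.239 × 1/1 = 1.239 mol.
Mass of ZnS = 1.239 mol × 97.44 g/mol = 120.7 g.
This is the theoretical yield. Percent yield = 73.4 g / 120.7 g × 100% = 60.80%.

60.8 %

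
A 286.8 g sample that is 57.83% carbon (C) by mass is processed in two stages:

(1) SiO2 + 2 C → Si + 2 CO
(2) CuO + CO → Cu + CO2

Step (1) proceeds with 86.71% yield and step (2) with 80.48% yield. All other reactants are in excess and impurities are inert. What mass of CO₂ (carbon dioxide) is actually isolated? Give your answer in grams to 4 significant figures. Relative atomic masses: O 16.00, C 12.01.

424.1 g

Pure C = 286.8 × 0.5783 = 165.86 g.
M(C) = 12.01 g/mol.
M(CO2) = 12.01 + 2(16.00) = 44.01 g/mol.
n(C) = 165.86 / 12.01 = 13.810 mol.
Step 1 (C:CO = 2:2): theoretical n(CO) = 13.810 mol; at 86.71% yield, n(CO) = 11.975 mol.
Step 2 (CO:CO2 = 1:1): theoretical n(CO2) = 11.975 mol, so theoretical mass = 11.975 × 44.01 = 527.00 g.
At 80.48% yield, actual mass of CO2 = 527.00 × 0.8048 = 424.13 g.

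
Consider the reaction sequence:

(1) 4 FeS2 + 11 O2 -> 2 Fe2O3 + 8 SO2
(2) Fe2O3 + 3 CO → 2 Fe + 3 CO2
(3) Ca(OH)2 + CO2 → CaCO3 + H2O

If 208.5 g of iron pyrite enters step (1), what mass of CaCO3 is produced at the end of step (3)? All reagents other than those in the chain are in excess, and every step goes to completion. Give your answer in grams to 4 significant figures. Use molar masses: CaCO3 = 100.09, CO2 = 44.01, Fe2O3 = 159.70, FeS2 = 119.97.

n(FeS2) = 208.5 / 119.97 = 1.7379 mol.
Reaction (1): FeS2→Fe2O3 ratio 4:2 ⇒ n(Fe2O3) = 0.86897 mol.
Reaction (2): Fe2O3→CO2 ratio 1:3 ⇒ n(CO2) = 2.6069 mol.
Reaction (3): CO2→CaCO3 ratio 1:1 ⇒ n(CaCO3) = 2.6069 mol.
Mass of CaCO3 = 2.6069 × 100.09 = 260.92 g.

260.9 g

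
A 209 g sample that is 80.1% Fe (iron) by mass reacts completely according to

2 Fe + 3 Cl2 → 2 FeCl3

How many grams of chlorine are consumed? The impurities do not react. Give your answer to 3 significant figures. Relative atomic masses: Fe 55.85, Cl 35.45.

Mass of pure Fe = 209 g × 0.801 = 167.4 g.
M(Fe) = 55.85 g/mol.
M(Cl2) = 2(35.45) = 70.90 g/mol.
n(Fe) = 167.4 g / 55.85 g/mol = 2.997 mol.
From the equation the Fe:Cl2 mole ratio is 2:3, so n(Cl2) = 2.997 × 3/2 = 4.496 mol.
Mass of Cl2 = 4.496 mol × 70.90 g/mol = 318.8 g.

319 g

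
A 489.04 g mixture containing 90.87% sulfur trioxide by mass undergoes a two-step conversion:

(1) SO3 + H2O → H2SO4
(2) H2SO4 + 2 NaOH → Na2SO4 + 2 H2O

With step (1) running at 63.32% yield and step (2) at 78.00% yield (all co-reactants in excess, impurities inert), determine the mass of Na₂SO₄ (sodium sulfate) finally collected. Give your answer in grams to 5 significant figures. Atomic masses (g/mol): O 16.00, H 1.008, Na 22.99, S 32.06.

Pure SO3 = 489.04 × 0.9087 = 444.391 g.
M(SO3) = 32.06 + 3(16.00) = 80.06 g/mol.
M(Na2SO4) = 2(22.99) + 32.06 + 4(16.00) = 142.04 g/mol.
n(SO3) = 444.391 / 80.06 = 5.55072 mol.
Step 1 (SO3:H2SO4 = 1:1): theoretical n(H2SO4) = 5.55072 mol; at 63.32% yield, n(H2SO4) = 3.51472 mol.
Step 2 (H2SO4:Na2SO4 = 1:1): theoretical n(Na2SO4) = 3.51472 mol, so theoretical mass = 3.51472 × 142.04 = 499.230 g.
At 78.00% yield, actual mass of Na2SO4 = 499.230 × 0.7800 = 389.400 g.

389.40 g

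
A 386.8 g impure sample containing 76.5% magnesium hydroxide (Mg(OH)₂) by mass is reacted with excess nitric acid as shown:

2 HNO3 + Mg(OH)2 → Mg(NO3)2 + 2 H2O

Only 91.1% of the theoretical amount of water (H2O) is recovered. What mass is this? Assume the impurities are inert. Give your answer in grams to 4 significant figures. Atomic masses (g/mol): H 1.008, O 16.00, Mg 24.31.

166.5 g

Pure Mg(OH)2 available = 386.8 g × 0.765 = 295.90 g.
M(Mg(OH)2) = 24.31 + 2(16.00) + 2(1.008) = 58.326 g/mol.
M(H2O) = 2(1.008) + 16.00 = 18.016 g/mol.
n(Mg(OH)2) = 295.90 g / 58.326 g/mol = 5.0732 mol.
From the equation the Mg(OH)2:H2O mole ratio is 1:2, so n(H2O) = 5.0732 × 2/1 = 10.146 mol.
Mass of H2O = 10.146 mol × 18.016 g/mol = 182.80 g.
Actual mass collected = 182.80 g × 0.911 = 166.53 g.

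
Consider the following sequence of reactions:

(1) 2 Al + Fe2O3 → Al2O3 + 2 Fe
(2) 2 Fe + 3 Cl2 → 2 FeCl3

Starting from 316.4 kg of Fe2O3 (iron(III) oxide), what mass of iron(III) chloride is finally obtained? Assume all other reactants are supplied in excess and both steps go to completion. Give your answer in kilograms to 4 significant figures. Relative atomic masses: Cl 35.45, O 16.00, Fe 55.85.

642.7 kg

M(Fe2O3) = 2(55.85) + 3(16.00) = 159.70 g/mol.
M(FeCl3) = 55.85 + 3(35.45) = 162.20 g/mol.
316.4 kg = 316400 g.
n(Fe2O3) = 316400 / 159.70 = 1981.2 mol.
Step 1 gives a 1:2 ratio of Fe2O3 to Fe, so n(Fe) = 3962.4 mol.
In step 2 the Fe:FeCl3 ratio is 2:2, so n(FeCl3) = 3962.4 mol.
Mass of FeCl3 = 3962.4 × 162.20 = 642710 g = 642.7 kg.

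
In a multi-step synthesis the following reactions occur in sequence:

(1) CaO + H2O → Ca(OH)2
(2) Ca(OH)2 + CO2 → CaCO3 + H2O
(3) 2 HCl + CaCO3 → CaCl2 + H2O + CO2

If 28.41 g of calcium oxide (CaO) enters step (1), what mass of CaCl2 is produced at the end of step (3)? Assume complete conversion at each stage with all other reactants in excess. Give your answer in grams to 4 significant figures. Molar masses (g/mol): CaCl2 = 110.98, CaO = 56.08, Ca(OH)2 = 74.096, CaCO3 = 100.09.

n(CaO) = 28.41 / 56.08 = 0.50660 mol.
Reaction (1): CaO→Ca(OH)2 ratio 1:1 ⇒ n(Ca(OH)2) = 0.50660 mol.
Reaction (2): Ca(OH)2→CaCO3 ratio 1:1 ⇒ n(CaCO3) = 0.50660 mol.
Reaction (3): CaCO3→CaCl2 ratio 1:1 ⇒ n(CaCl2) = 0.50660 mol.
Mass of CaCl2 = 0.50660 × 110.98 = 56.222 g.

56.22 g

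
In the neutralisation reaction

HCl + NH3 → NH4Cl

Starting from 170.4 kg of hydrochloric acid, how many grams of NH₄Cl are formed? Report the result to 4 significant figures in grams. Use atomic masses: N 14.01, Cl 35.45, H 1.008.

250000 g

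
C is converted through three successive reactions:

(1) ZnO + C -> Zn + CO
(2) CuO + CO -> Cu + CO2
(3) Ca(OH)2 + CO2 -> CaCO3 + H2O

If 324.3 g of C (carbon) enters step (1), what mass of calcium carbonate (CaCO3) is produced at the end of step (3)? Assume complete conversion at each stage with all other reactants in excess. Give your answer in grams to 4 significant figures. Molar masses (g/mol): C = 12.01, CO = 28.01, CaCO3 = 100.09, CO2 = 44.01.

2703 g

n(C) = 324.3 / 12.01 = 27.002 mol.
Reaction (1): C→CO ratio 1:1 ⇒ n(CO) = 27.002 mol.
Reaction (2): CO→CO2 ratio 1:1 ⇒ n(CO2) = 27.002 mol.
Reaction (3): CO2→CaCO3 ratio 1:1 ⇒ n(CaCO3) = 27.002 mol.
Mass of CaCO3 = 27.002 × 100.09 = 2702.7 g.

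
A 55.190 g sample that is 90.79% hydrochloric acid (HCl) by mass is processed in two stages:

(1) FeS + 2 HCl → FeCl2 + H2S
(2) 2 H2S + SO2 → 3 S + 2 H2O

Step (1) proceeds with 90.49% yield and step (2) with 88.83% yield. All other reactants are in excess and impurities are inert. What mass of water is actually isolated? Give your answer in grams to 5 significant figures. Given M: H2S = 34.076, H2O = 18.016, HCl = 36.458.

Pure HCl = 55.190 × 0.9079 = 50.1070 g.
n(HCl) = 50.1070 / 36.458 = 1.37438 mol.
Step 1 (HCl:H2S = 2:1): theoretical n(H2S) = 0.687188 mol; at 90.49% yield, n(H2S) = 0.621836 mol.
Step 2 (H2S:H2O = 2:2): theoretical n(H2O) = 0.621836 mol, so theoretical mass = 0.621836 × 18.016 = 11.2030 g.
At 88.83% yield, actual mass of H2O = 11.2030 × 0.8883 = 9.95163 g.

9.9516 g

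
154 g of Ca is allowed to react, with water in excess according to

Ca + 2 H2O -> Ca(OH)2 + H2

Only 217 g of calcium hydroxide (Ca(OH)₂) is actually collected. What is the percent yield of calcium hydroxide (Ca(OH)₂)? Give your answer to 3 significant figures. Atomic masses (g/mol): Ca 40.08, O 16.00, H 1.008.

M(Ca) = 40.08 g/mol.
M(Ca(OH)2) = 40.08 + 2(16.00) + 2(1.008) = 74.096 g/mol.
n(Ca) = 154.0 g / 40.08 g/mol = 3.842 mol.
From the equation the Ca:Ca(OH)2 mole ratio is 1:1, so n(Ca(OH)2) = 3.842 × 1/1 = 3.842 mol.
Mass of Ca(OH)2 = 3.842 mol × 74.096 g/mol = 284.7 g.
This is the theoretical yield. Percent yield = 217 g / 284.7 g × 100% = 76.22%.

76.2 %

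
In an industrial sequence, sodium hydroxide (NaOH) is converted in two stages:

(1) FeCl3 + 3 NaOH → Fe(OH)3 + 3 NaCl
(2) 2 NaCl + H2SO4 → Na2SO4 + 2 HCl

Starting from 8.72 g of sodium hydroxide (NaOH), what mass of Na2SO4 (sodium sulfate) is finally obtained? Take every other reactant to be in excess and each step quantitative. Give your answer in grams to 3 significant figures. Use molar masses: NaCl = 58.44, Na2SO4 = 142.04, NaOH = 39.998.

15.5 g

n(NaOH) = 8.720 / 39.998 = 0.2180 mol.
Step 1 gives a 3:3 ratio of NaOH to NaCl, so n(NaCl) = 0.2180 mol.
In step 2 the NaCl:Na2SO4 ratio is 2:1, so n(Na2SO4) = 0.1090 mol.
Mass of Na2SO4 = 0.1090 × 142.04 = 15.48 g.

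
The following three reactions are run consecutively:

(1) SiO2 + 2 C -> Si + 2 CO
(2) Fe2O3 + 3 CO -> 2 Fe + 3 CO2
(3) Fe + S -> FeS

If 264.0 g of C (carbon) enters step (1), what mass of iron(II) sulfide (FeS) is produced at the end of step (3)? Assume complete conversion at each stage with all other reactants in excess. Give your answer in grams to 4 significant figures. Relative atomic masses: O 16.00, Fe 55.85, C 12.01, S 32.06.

1288 g

M(C) = 12.01 g/mol.
M(FeS) = 55.85 + 32.06 = 87.91 g/mol.
n(C) = 264.0 / 12.01 = 21.982 mol.
Reaction (1): C→CO ratio 2:2 ⇒ n(CO) = 21.982 mol.
Reaction (2): CO→Fe ratio 3:2 ⇒ n(Fe) = 14.654 mol.
Reaction (3): Fe→FeS ratio 1:1 ⇒ n(FeS) = 14.654 mol.
Mass of FeS = 14.654 × 87.91 = 1288.3 g.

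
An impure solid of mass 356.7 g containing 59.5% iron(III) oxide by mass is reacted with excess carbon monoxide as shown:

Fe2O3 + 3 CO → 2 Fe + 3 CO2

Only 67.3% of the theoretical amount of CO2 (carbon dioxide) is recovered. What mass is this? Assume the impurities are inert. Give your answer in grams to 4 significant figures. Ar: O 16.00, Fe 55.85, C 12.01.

118.1 g

Pure Fe2O3 available = 356.7 g × 0.595 = 212.24 g.
M(Fe2O3) = 2(55.85) + 3(16.00) = 159.70 g/mol.
M(CO2) = 12.01 + 2(16.00) = 44.01 g/mol.
n(Fe2O3) = 212.24 g / 159.70 g/mol = 1.3290 mol.
From the equation the Fe2O3:CO2 mole ratio is 1:3, so n(CO2) = 1.3290 × 3/1 = 3.9869 mol.
Mass of CO2 = 3.9869 mol × 44.01 g/mol = 175.46 g.
Actual mass collected = 175.46 g × 0.673 = 118.09 g.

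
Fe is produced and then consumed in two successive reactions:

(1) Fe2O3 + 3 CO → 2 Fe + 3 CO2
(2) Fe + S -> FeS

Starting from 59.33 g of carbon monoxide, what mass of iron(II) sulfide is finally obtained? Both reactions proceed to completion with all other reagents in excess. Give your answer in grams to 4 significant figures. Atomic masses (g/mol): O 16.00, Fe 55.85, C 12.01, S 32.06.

M(CO) = 12.01 + 16.00 = 28.01 g/mol.
M(FeS) = 55.85 + 32.06 = 87.91 g/mol.
n(CO) = 59.330 / 28.01 = 2.1182 mol.
Step 1 gives a 3:2 ratio of CO to Fe, so n(Fe) = 1.4121 mol.
In step 2 the Fe:FeS ratio is 1:1, so n(FeS) = 1.4121 mol.
Mass of FeS = 1.4121 × 87.91 = 124.14 g.

124.1 g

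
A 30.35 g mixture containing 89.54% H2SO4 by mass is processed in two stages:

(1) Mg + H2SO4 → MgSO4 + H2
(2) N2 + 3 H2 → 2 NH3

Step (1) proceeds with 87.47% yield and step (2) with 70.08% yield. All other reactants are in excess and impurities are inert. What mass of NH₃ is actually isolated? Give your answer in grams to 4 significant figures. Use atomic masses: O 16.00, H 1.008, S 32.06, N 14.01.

1.929 g

Pure H2SO4 = 30.35 × 0.8954 = 27.175 g.
M(H2SO4) = 2(1.008) + 32.06 + 4(16.00) = 98.076 g/mol.
M(NH3) = 14.01 + 3(1.008) = 17.034 g/mol.
n(H2SO4) = 27.175 / 98.076 = 0.27709 mol.
Step 1 (H2SO4:H2 = 1:1): theoretical n(H2) = 0.27709 mol; at 87.47% yield, n(H2) = 0.24237 mol.
Step 2 (H2:NH3 = 3:2): theoretical n(NH3) = 0.16158 mol, so theoretical mass = 0.16158 × 17.034 = 2.7523 g.
At 70.08% yield, actual mass of NH3 = 2.7523 × 0.7008 = 1.9288 g.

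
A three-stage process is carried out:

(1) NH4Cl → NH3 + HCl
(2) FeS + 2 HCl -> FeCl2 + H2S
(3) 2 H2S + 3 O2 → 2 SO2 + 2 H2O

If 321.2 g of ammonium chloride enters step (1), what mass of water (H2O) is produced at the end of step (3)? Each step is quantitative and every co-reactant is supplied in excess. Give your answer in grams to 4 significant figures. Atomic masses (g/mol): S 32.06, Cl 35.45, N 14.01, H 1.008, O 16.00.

M(NH4Cl) = 14.01 + 4(1.008) + 35.45 = 53.492 g/mol.
M(H2O) = 2(1.008) + 16.00 = 18.016 g/mol.
n(NH4Cl) = 321.2 / 53.492 = 6.0046 mol.
Reaction (1): NH4Cl→HCl ratio 1:1 ⇒ n(HCl) = 6.0046 mol.
Reaction (2): HCl→H2S ratio 2:1 ⇒ n(H2S) = 3.0023 mol.
Reaction (3): H2S→H2O ratio 2:2 ⇒ n(H2O) = 3.0023 mol.
Mass of H2O = 3.0023 × 18.016 = 54.090 g.

54.09 g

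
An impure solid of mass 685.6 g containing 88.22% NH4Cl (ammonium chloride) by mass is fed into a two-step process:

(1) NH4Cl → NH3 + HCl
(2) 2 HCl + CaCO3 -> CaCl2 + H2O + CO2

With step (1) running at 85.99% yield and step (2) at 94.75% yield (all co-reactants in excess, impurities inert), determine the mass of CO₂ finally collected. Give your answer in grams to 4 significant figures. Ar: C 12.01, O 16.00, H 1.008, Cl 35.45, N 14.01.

Pure NH4Cl = 685.6 × 0.8822 = 604.84 g.
M(NH4Cl) = 14.01 + 4(1.008) + 35.45 = 53.492 g/mol.
M(CO2) = 12.01 + 2(16.00) = 44.01 g/mol.
n(NH4Cl) = 604.84 / 53.492 = 11.307 mol.
Step 1 (NH4Cl:HCl = 1:1): theoretical n(HCl) = 11.307 mol; at 85.99% yield, n(HCl) = 9.7229 mol.
Step 2 (HCl:CO2 = 2:1): theoretical n(CO2) = 4.8615 mol, so theoretical mass = 4.8615 × 44.01 = 213.95 g.
At 94.75% yield, actual mass of CO2 = 213.95 × 0.9475 = 202.72 g.

202.7 g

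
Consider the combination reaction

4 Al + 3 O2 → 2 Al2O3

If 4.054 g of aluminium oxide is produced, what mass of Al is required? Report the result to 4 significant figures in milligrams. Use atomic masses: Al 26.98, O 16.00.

2145 mg

M(Al2O3) = 2(26.98) + 3(16.00) = 101.96 g/mol.
M(Al) = 26.98 g/mol.
n(Al2O3) = 4.0540 g / 101.96 g/mol = 0.039761 mol.
From the equation the Al2O3:Al mole ratio is 2:4, so n(Al) = 0.039761 × 4/2 = 0.079521 mol.
Mass of Al = 0.079521 mol × 26.98 g/mol = 2.1455 g.
Converting to mg: 2.1455 g = 2145 mg.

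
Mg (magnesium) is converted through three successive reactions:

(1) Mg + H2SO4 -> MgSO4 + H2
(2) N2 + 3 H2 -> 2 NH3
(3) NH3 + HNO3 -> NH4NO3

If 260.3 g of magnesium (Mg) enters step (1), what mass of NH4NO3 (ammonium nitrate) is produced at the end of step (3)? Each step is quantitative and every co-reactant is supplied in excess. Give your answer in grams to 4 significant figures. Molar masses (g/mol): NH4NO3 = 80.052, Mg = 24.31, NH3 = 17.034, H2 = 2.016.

571.4 g

n(Mg) = 260.3 / 24.31 = 10.708 mol.
Reaction (1): Mg→H2 ratio 1:1 ⇒ n(H2) = 10.708 mol.
Reaction (2): H2→NH3 ratio 3:2 ⇒ n(NH3) = 7.1384 mol.
Reaction (3): NH3→NH4NO3 ratio 1:1 ⇒ n(NH4NO3) = 7.1384 mol.
Mass of NH4NO3 = 7.1384 × 80.052 = 571.44 g.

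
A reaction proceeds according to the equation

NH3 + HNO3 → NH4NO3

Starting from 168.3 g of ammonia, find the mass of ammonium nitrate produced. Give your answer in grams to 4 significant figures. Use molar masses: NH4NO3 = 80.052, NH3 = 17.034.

790.9 g

n(NH3) = 168.30 g / 17.034 g/mol = 9.8802 mol.
From the equation the NH3:NH4NO3 mole ratio is 1:1, so n(NH4NO3) = 9.8802 × 1/1 = 9.8802 mol.
Mass of NH4NO3 = 9.8802 mol × 80.052 g/mol = 790.93 g.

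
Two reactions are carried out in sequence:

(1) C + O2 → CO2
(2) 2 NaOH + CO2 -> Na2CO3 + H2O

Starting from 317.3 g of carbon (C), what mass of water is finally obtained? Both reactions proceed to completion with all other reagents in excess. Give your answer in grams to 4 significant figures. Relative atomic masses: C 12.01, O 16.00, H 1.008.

476.0 g

M(C) = 12.01 g/mol.
M(H2O) = 2(1.008) + 16.00 = 18.016 g/mol.
n(C) = 317.30 / 12.01 = 26.420 mol.
Step 1 gives a 1:1 ratio of C to CO2, so n(CO2) = 26.420 mol.
In step 2 the CO2:H2O ratio is 1:1, so n(H2O) = 26.420 mol.
Mass of H2O = 26.420 × 18.016 = 475.98 g.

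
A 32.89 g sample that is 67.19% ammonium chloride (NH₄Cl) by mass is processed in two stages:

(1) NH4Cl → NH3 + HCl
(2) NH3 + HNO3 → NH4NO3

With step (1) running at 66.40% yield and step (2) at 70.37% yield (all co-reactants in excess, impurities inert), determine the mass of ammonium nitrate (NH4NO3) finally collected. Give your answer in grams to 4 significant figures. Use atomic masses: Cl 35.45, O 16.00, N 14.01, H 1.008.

Pure NH4Cl = 32.89 × 0.6719 = 22.099 g.
M(NH4Cl) = 14.01 + 4(1.008) + 35.45 = 53.492 g/mol.
M(NH4NO3) = 2(14.01) + 4(1.008) + 3(16.00) = 80.052 g/mol.
n(NH4Cl) = 22.099 / 53.492 = 0.41312 mol.
Step 1 (NH4Cl:NH3 = 1:1): theoretical n(NH3) = 0.41312 mol; at 66.40% yield, n(NH3) = 0.27431 mol.
Step 2 (NH3:NH4NO3 = 1:1): theoretical n(NH4NO3) = 0.27431 mol, so theoretical mass = 0.27431 × 80.052 = 21.959 g.
At 70.37% yield, actual mass of NH4NO3 = 21.959 × 0.7037 = 15.453 g.

15.45 g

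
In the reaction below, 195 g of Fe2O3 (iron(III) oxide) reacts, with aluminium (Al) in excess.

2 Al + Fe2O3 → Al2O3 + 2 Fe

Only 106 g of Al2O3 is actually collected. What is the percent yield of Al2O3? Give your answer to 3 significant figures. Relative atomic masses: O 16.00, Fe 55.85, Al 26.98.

85.1 %

M(Fe2O3) = 2(55.85) + 3(16.00) = 159.70 g/mol.
M(Al2O3) = 2(26.98) + 3(16.00) = 101.96 g/mol.
n(Fe2O3) = 195.0 g / 159.70 g/mol = 1.221 mol.
From the equation the Fe2O3:Al2O3 mole ratio is 1:1, so n(Al2O3) = 1.221 × 1/1 = 1.221 mol.
Mass of Al2O3 = 1.221 mol × 101.96 g/mol = 124.5 g.
This is the theoretical yield. Percent yield = 106 g / 124.5 g × 100% = 85.14%.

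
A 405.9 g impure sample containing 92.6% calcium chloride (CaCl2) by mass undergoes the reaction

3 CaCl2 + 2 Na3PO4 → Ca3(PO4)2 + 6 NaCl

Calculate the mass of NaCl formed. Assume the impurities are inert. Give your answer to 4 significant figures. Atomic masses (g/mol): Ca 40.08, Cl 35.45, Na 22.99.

395.8 g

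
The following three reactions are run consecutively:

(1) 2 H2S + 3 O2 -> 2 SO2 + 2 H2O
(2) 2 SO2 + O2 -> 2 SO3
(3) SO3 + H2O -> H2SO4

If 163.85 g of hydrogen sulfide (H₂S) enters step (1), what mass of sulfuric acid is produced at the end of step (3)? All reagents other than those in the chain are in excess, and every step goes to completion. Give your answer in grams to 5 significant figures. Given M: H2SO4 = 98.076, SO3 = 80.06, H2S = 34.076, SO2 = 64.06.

471.59 g

n(H2S) = 163.85 / 34.076 = 4.80837 mol.
Reaction (1): H2S→SO2 ratio 2:2 ⇒ n(SO2) = 4.80837 mol.
Reaction (2): SO2→SO3 ratio 2:2 ⇒ n(SO3) = 4.80837 mol.
Reaction (3): SO3→H2SO4 ratio 1:1 ⇒ n(H2SO4) = 4.80837 mol.
Mass of H2SO4 = 4.80837 × 98.076 = 471.586 g.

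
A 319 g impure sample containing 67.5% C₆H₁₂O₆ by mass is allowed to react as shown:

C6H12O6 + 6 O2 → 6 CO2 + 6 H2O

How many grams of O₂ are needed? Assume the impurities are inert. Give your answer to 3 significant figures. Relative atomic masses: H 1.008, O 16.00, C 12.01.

Mass of pure C6H12O6 = 319 g × 0.675 = 215.3 g.
M(C6H12O6) = 6(12.01) + 12(1.008) + 6(16.00) = 180.156 g/mol.
M(O2) = 2(16.00) = 32.00 g/mol.
n(C6H12O6) = 215.3 g / 180.156 g/mol = 1.195 mol.
From the equation the C6H12O6:O2 mole ratio is 1:6, so n(O2) = 1.195 × 6/1 = 7.171 mol.
Mass of O2 = 7.171 mol × 32.00 g/mol = 229.5 g.

229 g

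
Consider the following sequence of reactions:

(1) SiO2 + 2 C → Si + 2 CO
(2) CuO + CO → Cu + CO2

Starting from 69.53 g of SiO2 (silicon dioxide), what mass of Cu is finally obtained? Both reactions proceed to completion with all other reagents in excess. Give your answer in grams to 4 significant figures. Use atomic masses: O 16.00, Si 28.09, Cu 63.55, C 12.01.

147.1 g

M(SiO2) = 28.09 + 2(16.00) = 60.09 g/mol.
M(Cu) = 63.55 g/mol.
n(SiO2) = 69.530 / 60.09 = 1.1571 mol.
Step 1 gives a 1:2 ratio of SiO2 to CO, so n(CO) = 2.3142 mol.
In step 2 the CO:Cu ratio is 1:1, so n(Cu) = 2.3142 mol.
Mass of Cu = 2.3142 × 63.55 = 147.07 g.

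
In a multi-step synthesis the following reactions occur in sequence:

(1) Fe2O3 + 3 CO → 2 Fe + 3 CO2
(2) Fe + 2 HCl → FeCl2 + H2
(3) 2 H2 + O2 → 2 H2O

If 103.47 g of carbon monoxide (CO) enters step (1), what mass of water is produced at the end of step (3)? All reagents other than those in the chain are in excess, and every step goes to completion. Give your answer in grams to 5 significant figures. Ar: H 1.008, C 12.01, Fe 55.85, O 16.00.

M(CO) = 12.01 + 16.00 = 28.01 g/mol.
M(H2O) = 2(1.008) + 16.00 = 18.016 g/mol.
n(CO) = 103.47 / 28.01 = 3.69404 mol.
Reaction (1): CO→Fe ratio 3:2 ⇒ n(Fe) = 2.46269 mol.
Reaction (2): Fe→H2 ratio 1:1 ⇒ n(H2) = 2.46269 mol.
Reaction (3): H2→H2O ratio 2:2 ⇒ n(H2O) = 2.46269 mol.
Mass of H2O = 2.46269 × 18.016 = 44.3679 g.

44.368 g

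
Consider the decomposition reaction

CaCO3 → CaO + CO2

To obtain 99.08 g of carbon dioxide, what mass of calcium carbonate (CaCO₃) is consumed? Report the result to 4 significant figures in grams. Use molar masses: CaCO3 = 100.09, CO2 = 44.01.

225.3 g

n(CO2) = 99.080 g / 44.01 g/mol = 2.2513 mol.
From the equation the CO2:CaCO3 mole ratio is 1:1, so n(CaCO3) = 2.2513 × 1/1 = 2.2513 mol.
Mass of CaCO3 = 2.2513 mol × 100.09 g/mol = 225.33 g.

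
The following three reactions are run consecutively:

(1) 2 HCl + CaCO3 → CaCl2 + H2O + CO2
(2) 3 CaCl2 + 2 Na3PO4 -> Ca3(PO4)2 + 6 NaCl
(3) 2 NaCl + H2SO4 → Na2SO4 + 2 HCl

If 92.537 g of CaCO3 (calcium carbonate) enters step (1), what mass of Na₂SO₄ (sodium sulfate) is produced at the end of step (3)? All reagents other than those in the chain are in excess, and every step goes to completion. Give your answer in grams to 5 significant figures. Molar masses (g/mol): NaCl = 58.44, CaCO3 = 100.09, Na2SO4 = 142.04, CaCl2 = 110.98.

n(CaCO3) = 92.537 / 100.09 = 0.924538 mol.
Reaction (1): CaCO3→CaCl2 ratio 1:1 ⇒ n(CaCl2) = 0.924538 mol.
Reaction (2): CaCl2→NaCl ratio 3:6 ⇒ n(NaCl) = 1.84908 mol.
Reaction (3): NaCl→Na2SO4 ratio 2:1 ⇒ n(Na2SO4) = 0.924538 mol.
Mass of Na2SO4 = 0.924538 × 142.04 = 131.321 g.

131.32 g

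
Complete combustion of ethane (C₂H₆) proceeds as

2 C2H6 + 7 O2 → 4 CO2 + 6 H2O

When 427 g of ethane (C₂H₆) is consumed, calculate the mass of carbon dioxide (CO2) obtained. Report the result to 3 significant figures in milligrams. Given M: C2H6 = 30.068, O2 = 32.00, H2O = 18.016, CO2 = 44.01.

1250000 mg

n(C2H6) = 427.0 g / 30.068 g/mol = 14.20 mol.
From the equation the C2H6:CO2 mole ratio is 2:4, so n(CO2) = 14.20 × 4/2 = 28.40 mol.
Mass of CO2 = 28.40 mol × 44.01 g/mol = 1250 g.
Converting to mg: 1250 g = 1250000 mg.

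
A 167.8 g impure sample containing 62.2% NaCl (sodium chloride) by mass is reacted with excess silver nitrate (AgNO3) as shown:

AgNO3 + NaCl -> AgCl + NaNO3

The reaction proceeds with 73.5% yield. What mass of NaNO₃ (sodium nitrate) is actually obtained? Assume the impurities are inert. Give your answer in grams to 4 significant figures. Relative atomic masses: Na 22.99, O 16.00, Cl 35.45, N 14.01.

111.6 g

Pure NaCl available = 167.8 g × 0.622 = 104.37 g.
M(NaCl) = 22.99 + 35.45 = 58.44 g/mol.
M(NaNO3) = 22.99 + 14.01 + 3(16.00) = 85.00 g/mol.
n(NaCl) = 104.37 g / 58.44 g/mol = 1.7860 mol.
From the equation the NaCl:NaNO3 mole ratio is 1:1, so n(NaNO3) = 1.7860 × 1/1 = 1.7860 mol.
Mass of NaNO3 = 1.7860 mol × 85.00 g/mol = 151.81 g.
Actual mass collected = 151.81 g × 0.735 = 111.58 g.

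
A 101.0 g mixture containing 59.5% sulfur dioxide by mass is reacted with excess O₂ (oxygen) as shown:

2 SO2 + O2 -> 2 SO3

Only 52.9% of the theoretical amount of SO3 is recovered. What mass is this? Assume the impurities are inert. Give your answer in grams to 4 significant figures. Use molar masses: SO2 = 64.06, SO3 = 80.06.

39.73 g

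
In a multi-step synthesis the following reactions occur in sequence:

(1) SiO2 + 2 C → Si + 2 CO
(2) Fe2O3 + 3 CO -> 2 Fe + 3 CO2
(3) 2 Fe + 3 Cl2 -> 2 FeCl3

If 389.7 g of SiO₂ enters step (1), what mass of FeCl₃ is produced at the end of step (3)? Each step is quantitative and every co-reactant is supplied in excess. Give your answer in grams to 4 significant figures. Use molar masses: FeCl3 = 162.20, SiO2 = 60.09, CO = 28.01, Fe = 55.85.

n(SiO2) = 389.7 / 60.09 = 6.4853 mol.
Reaction (1): SiO2→CO ratio 1:2 ⇒ n(CO) = 12.971 mol.
Reaction (2): CO→Fe ratio 3:2 ⇒ n(Fe) = 8.6470 mol.
Reaction (3): Fe→FeCl3 ratio 2:2 ⇒ n(FeCl3) = 8.6470 mol.
Mass of FeCl3 = 8.6470 × 162.20 = 1402.5 g.

1403 g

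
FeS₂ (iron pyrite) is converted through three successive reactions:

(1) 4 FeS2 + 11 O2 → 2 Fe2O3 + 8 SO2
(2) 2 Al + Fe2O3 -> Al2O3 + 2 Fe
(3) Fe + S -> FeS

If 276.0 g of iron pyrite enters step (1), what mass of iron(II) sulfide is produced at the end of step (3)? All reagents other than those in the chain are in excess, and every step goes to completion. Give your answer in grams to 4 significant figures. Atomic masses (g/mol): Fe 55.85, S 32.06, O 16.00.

202.2 g

M(FeS2) = 55.85 + 2(32.06) = 119.97 g/mol.
M(FeS) = 55.85 + 32.06 = 87.91 g/mol.
n(FeS2) = 276.0 / 119.97 = 2.3006 mol.
Reaction (1): FeS2→Fe2O3 ratio 4:2 ⇒ n(Fe2O3) = 1.1503 mol.
Reaction (2): Fe2O3→Fe ratio 1:2 ⇒ n(Fe) = 2.3006 mol.
Reaction (3): Fe→FeS ratio 1:1 ⇒ n(FeS) = 2.3006 mol.
Mass of FeS = 2.3006 × 87.91 = 202.24 g.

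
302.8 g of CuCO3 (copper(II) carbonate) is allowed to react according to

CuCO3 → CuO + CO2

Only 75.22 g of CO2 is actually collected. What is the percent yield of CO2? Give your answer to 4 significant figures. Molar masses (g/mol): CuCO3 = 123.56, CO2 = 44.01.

n(CuCO3) = 302.80 g / 123.56 g/mol = 2.4506 mol.
From the equation the CuCO3:CO2 mole ratio is 1:1, so n(CO2) = 2.4506 × 1/1 = 2.4506 mol.
Mass of CO2 = 2.4506 mol × 44.01 g/mol = 107.85 g.
This is the theoretical yield. Percent yield = 75.22 g / 107.85 g × 100% = 69.744%.

69.74 %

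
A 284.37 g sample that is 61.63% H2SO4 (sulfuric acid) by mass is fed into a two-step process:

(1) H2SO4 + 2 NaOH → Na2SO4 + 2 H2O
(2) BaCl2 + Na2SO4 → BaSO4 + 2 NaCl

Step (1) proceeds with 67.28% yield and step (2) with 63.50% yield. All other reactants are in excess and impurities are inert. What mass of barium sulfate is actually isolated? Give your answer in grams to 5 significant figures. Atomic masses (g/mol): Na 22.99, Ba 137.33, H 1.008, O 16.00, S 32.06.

178.18 g

Pure H2SO4 = 284.37 × 0.6163 = 175.257 g.
M(H2SO4) = 2(1.008) + 32.06 + 4(16.00) = 98.076 g/mol.
M(BaSO4) = 137.33 + 32.06 + 4(16.00) = 233.39 g/mol.
n(H2SO4) = 175.257 / 98.076 = 1.78695 mol.
Step 1 (H2SO4:Na2SO4 = 1:1): theoretical n(Na2SO4) = 1.78695 mol; at 67.28% yield, n(Na2SO4) = 1.20226 mol.
Step 2 (Na2SO4:BaSO4 = 1:1): theoretical n(BaSO4) = 1.20226 mol, so theoretical mass = 1.20226 × 233.39 = 280.596 g.
At 63.50% yield, actual mass of BaSO4 = 280.596 × 0.6350 = 178.178 g.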